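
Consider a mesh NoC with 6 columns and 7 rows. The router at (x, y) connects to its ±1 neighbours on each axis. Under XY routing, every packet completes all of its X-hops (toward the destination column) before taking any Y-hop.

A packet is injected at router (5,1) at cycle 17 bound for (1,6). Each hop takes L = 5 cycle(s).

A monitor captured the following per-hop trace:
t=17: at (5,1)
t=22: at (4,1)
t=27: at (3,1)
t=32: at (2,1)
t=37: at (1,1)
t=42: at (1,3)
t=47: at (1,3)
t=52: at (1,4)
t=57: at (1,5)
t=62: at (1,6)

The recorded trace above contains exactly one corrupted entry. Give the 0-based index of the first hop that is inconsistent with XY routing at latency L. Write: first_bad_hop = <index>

first_bad_hop = 5

  1: Δx=-1 Δy=+0 Δt=5 [ok]
  2: Δx=-1 Δy=+0 Δt=5 [ok]
  3: Δx=-1 Δy=+0 Δt=5 [ok]
  4: Δx=-1 Δy=+0 Δt=5 [ok]
  5: Δx=+0 Δy=+2 Δt=5 [BAD: non-unit step]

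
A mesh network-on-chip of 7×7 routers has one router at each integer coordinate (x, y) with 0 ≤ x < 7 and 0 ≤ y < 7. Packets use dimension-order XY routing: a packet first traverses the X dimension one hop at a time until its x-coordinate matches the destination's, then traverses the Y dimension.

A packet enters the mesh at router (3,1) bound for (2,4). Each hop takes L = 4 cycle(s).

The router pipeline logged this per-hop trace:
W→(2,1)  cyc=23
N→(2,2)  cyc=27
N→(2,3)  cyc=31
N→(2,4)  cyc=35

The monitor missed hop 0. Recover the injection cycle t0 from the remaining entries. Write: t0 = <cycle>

cyc[1] = 23 and cyc[k] = t0 + k·L for every k.
Therefore t0 = 23 − L = 19.

t0 = 19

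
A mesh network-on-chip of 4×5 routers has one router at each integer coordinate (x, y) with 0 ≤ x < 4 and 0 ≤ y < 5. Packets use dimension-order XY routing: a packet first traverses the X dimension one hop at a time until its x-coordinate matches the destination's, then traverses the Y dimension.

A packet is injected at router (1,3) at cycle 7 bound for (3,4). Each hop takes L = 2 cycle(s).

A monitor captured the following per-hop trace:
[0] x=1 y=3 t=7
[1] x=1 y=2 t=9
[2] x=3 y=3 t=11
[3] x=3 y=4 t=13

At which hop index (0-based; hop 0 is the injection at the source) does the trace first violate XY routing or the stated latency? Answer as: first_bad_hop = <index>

check 1→ d=(0,-1) cyc+2: BAD: Y-move but x=1≠3

first_bad_hop = 1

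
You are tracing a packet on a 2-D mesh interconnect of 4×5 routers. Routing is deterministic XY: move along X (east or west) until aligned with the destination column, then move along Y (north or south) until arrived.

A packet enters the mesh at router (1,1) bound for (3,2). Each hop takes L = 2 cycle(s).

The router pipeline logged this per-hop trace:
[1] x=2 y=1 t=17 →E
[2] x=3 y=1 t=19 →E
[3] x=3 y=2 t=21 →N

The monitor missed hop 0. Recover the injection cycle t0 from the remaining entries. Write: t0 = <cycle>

Hop 1 reached at cycle 17; hop k is at t0 + k·L.
t0 = cyc[1] − L = 17 − 2 = 15.

t0 = 15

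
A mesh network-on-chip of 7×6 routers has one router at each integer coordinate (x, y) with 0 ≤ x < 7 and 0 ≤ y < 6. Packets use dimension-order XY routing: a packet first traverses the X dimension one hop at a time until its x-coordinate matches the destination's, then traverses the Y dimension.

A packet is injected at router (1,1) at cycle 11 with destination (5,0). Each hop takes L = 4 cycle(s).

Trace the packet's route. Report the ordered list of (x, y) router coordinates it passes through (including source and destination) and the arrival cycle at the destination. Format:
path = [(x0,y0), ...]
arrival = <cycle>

hop 0: (1,1) @ cyc 11
hop 1: (2,1) @ cyc 15  [E]
hop 2: (3,1) @ cyc 19  [E]
hop 3: (4,1) @ cyc 23  [E]
hop 4: (5,1) @ cyc 27  [E]
hop 5: (5,0) @ cyc 31  [S]

path = [(1,1), (2,1), (3,1), (4,1), (5,1), (5,0)]
arrival = 31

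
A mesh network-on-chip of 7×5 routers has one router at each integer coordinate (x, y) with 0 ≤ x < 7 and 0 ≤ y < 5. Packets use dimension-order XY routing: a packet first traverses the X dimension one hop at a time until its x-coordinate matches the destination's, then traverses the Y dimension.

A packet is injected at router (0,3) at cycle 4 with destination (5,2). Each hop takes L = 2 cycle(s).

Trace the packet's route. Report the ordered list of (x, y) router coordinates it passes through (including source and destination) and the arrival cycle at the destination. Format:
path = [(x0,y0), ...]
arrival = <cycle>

path = [(0,3), (1,3), (2,3), (3,3), (4,3), (5,3), (5,2)]
arrival = 16

hop 0: (0,3) @ cyc 4
hop 1: (1,3) @ cyc 6  [E]
hop 2: (2,3) @ cyc 8  [E]
hop 3: (3,3) @ cyc 10  [E]
hop 4: (4,3) @ cyc 12  [E]
hop 5: (5,3) @ cyc 14  [E]
hop 6: (5,2) @ cyc 16  [S]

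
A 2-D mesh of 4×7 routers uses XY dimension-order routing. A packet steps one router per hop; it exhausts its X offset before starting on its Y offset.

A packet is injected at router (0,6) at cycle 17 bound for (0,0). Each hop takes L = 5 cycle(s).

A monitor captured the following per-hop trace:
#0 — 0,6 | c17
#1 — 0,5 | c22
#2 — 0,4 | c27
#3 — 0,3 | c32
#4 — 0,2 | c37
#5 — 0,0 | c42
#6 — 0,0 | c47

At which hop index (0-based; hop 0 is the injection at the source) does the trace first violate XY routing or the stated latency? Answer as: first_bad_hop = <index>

check 1→ d=(0,-1) cyc+5: ok
check 2→ d=(0,-1) cyc+5: ok
check 3→ d=(0,-1) cyc+5: ok
check 4→ d=(0,-1) cyc+5: ok
check 5→ d=(0,-2) cyc+5: BAD: non-unit step

first_bad_hop = 5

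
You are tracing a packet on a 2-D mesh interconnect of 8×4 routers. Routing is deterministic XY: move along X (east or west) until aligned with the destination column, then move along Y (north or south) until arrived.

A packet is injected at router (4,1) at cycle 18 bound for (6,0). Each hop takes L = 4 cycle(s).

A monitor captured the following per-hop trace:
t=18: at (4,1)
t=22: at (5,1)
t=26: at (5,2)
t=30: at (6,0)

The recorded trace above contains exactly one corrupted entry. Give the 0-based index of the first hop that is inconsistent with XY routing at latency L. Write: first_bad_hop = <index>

  1: Δx=+1 Δy=+0 Δt=4 [ok]
  2: Δx=+0 Δy=+1 Δt=4 [BAD: Y-move but x=5≠6]

first_bad_hop = 2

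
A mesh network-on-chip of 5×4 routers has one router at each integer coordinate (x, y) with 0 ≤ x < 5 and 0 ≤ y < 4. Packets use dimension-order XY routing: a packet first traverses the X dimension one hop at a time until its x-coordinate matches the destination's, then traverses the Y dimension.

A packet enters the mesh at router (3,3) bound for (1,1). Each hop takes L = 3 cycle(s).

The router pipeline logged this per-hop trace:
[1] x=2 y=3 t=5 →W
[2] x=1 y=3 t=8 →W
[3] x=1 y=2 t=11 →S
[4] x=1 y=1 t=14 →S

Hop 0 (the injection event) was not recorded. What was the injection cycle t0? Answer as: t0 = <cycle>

t0 = 2

cyc[1] = 5 and cyc[k] = t0 + k·L for every k.
Subtract one hop: t0 = 5 − 3 = 2.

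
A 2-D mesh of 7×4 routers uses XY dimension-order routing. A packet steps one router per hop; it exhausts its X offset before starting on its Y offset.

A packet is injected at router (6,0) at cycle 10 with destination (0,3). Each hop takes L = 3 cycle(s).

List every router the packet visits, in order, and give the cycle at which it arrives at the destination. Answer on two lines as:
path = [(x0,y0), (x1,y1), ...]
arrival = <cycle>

t=10: at (6,0)
t=13: at (5,0) after W
t=16: at (4,0) after W
t=19: at (3,0) after W
t=22: at (2,0) after W
t=25: at (1,0) after W
t=28: at (0,0) after W
t=31: at (0,1) after N
t=34: at (0,2) after N
t=37: at (0,3) after N

path = [(6,0), (5,0), (4,0), (3,0), (2,0), (1,0), (0,0), (0,1), (0,2), (0,3)]
arrival = 37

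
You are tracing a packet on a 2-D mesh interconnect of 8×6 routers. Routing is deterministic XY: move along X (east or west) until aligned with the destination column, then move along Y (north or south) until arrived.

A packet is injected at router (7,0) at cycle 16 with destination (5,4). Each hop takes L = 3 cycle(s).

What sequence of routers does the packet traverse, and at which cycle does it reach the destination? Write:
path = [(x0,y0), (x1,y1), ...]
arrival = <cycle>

#0 — 7,0 | c16
#1 — 6,0 | c19 | W
#2 — 5,0 | c22 | W
#3 — 5,1 | c25 | N
#4 — 5,2 | c28 | N
#5 — 5,3 | c31 | N
#6 — 5,4 | c34 | N

path = [(7,0), (6,0), (5,0), (5,1), (5,2), (5,3), (5,4)]
arrival = 34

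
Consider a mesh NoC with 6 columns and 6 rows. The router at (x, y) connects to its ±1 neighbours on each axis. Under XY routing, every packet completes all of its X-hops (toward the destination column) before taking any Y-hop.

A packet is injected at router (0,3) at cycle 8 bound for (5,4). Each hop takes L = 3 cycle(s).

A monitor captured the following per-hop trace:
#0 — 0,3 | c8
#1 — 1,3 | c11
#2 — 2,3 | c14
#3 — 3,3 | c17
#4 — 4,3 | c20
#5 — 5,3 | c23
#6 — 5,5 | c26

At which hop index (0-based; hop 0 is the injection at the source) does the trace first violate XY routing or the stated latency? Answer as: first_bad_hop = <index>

first_bad_hop = 6

  1: Δx=+1 Δy=+0 Δt=3 [ok]
  2: Δx=+1 Δy=+0 Δt=3 [ok]
  3: Δx=+1 Δy=+0 Δt=3 [ok]
  4: Δx=+1 Δy=+0 Δt=3 [ok]
  5: Δx=+1 Δy=+0 Δt=3 [ok]
  6: Δx=+0 Δy=+2 Δt=3 [BAD: non-unit step]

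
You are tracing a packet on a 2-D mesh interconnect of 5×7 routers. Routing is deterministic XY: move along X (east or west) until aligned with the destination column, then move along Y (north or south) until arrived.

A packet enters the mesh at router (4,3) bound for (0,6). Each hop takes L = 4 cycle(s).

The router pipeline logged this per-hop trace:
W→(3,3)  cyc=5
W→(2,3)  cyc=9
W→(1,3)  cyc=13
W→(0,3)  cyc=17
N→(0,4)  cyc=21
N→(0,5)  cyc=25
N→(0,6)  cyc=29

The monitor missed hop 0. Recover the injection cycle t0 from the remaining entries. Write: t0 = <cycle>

t0 = 1

The first recorded entry is hop 1 at cycle 5.
t0 = cyc[1] − L = 5 − 4 = 1.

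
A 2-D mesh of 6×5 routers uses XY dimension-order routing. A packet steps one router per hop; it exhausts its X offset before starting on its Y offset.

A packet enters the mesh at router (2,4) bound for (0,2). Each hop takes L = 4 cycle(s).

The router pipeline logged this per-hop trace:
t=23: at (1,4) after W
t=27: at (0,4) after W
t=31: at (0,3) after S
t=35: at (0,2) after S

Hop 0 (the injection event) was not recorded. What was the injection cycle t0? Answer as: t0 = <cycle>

t0 = 19

cyc[1] = 23 and cyc[k] = t0 + k·L for every k.
So t0 = 23 − 1·4 = 19.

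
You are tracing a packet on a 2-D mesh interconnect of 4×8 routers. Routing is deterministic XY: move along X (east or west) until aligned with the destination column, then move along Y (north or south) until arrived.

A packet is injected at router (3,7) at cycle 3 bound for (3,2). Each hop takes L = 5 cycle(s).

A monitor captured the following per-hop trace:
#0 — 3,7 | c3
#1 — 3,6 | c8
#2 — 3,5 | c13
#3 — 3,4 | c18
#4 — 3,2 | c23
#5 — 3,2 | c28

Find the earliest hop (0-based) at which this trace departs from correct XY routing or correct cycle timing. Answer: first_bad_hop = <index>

check 1→ d=(0,-1) cyc+5: ok
check 2→ d=(0,-1) cyc+5: ok
check 3→ d=(0,-1) cyc+5: ok
check 4→ d=(0,-2) cyc+5: BAD: non-unit step

first_bad_hop = 4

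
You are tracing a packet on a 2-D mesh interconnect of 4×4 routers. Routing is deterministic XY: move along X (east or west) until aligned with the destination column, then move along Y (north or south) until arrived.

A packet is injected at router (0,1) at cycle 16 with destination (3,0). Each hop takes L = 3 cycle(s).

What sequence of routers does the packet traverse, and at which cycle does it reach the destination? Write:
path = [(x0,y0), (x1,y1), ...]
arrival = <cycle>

src (0,1)  cyc=16
E→(1,1)  cyc=19
E→(2,1)  cyc=22
E→(3,1)  cyc=25
S→(3,0)  cyc=28

path = [(0,1), (1,1), (2,1), (3,1), (3,0)]
arrival = 28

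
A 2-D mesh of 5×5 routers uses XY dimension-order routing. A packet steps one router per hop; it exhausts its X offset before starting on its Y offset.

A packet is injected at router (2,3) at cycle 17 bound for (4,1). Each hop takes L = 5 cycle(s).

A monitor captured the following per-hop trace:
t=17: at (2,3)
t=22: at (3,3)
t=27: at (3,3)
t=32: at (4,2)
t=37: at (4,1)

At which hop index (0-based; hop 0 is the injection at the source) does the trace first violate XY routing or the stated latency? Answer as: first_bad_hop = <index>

  1: Δx=+1 Δy=+0 Δt=5 [ok]
  2: Δx=+0 Δy=+0 Δt=5 [BAD: non-unit step]

first_bad_hop = 2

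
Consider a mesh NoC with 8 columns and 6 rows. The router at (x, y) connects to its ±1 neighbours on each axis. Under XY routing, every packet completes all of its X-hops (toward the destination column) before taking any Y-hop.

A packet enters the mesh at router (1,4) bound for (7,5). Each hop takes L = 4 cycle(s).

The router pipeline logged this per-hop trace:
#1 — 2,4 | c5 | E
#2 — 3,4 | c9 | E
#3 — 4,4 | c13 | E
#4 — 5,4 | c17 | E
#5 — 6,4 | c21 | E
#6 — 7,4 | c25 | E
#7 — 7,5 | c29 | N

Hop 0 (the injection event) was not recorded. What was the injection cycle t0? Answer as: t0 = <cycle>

t0 = 1

cyc[1] = 5 and cyc[k] = t0 + k·L for every k.
So t0 = 5 − 1·4 = 1.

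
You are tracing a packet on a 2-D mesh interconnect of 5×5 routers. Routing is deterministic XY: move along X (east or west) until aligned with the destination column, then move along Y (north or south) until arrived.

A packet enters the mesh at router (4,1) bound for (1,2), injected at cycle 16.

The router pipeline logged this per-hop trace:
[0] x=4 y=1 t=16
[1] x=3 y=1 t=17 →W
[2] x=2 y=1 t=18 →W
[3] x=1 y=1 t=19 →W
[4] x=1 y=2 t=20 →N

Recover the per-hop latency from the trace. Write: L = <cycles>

cyc[1] − cyc[0] = 17 − 16 = 1.
Per-hop latency L = Δcyc = 1.

L = 1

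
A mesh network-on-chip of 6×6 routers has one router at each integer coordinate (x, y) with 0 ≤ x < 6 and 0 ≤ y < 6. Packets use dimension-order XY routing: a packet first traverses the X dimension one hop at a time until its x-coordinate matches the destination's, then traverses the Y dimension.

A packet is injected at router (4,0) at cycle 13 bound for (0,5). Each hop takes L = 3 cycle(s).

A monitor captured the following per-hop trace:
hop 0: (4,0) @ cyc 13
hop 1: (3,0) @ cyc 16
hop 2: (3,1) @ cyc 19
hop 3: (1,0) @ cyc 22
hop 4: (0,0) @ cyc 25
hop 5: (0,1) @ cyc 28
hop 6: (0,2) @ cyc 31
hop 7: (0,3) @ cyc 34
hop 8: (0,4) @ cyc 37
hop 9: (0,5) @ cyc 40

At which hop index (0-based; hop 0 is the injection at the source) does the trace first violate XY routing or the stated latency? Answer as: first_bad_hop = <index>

hop 1: step (-1,+0), +3 cyc — ok
hop 2: step (+0,+1), +3 cyc — BAD: Y-move but x=3≠0

first_bad_hop = 2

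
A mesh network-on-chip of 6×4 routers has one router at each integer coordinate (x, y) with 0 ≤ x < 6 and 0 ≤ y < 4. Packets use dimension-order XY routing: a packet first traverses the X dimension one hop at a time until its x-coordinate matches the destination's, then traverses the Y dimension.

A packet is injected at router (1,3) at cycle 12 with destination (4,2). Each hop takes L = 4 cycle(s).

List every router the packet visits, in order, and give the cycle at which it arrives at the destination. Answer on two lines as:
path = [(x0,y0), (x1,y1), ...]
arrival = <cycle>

path = [(1,3), (2,3), (3,3), (4,3), (4,2)]
arrival = 28

  0. router=(1,3) cycle=12 (inject)
  1. router=(2,3) cycle=16 dir=E
  2. router=(3,3) cycle=20 dir=E
  3. router=(4,3) cycle=24 dir=E
  4. router=(4,2) cycle=28 dir=S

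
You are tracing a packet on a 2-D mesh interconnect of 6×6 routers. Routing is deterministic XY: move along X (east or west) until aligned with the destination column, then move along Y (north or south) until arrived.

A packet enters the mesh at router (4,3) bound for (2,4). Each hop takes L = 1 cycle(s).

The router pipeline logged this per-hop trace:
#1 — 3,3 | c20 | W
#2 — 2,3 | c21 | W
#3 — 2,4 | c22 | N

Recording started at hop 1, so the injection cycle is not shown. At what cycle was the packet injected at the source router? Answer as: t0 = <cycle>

t0 = 19

The first recorded entry is hop 1 at cycle 20.
Subtract one hop: t0 = 20 − 1 = 19.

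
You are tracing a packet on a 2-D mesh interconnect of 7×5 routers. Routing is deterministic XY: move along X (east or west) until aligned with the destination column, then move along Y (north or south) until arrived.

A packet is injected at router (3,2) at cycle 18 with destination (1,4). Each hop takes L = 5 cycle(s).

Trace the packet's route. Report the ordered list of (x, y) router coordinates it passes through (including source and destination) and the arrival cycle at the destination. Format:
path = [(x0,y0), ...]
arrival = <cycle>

#0 — 3,2 | c18
#1 — 2,2 | c23 | W
#2 — 1,2 | c28 | W
#3 — 1,3 | c33 | N
#4 — 1,4 | c38 | N

path = [(3,2), (2,2), (1,2), (1,3), (1,4)]
arrival = 38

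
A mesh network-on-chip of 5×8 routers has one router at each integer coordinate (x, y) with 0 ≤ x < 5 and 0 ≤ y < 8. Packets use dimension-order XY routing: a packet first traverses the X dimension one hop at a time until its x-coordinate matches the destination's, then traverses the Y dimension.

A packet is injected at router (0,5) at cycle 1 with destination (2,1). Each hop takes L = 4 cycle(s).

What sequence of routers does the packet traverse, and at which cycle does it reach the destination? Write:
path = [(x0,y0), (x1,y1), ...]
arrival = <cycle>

path = [(0,5), (1,5), (2,5), (2,4), (2,3), (2,2), (2,1)]
arrival = 25

hop 0: (0,5) @ cyc 1
hop 1: (1,5) @ cyc 5  [E]
hop 2: (2,5) @ cyc 9  [E]
hop 3: (2,4) @ cyc 13  [S]
hop 4: (2,3) @ cyc 17  [S]
hop 5: (2,2) @ cyc 21  [S]
hop 6: (2,1) @ cyc 25  [S]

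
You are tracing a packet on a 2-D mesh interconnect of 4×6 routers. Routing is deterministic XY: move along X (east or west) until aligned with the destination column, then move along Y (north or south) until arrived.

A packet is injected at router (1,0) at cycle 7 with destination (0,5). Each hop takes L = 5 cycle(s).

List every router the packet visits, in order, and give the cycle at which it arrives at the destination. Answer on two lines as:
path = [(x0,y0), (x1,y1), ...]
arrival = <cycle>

src (1,0)  cyc=7
W→(0,0)  cyc=12
N→(0,1)  cyc=17
N→(0,2)  cyc=22
N→(0,3)  cyc=27
N→(0,4)  cyc=32
N→(0,5)  cyc=37

path = [(1,0), (0,0), (0,1), (0,2), (0,3), (0,4), (0,5)]
arrival = 37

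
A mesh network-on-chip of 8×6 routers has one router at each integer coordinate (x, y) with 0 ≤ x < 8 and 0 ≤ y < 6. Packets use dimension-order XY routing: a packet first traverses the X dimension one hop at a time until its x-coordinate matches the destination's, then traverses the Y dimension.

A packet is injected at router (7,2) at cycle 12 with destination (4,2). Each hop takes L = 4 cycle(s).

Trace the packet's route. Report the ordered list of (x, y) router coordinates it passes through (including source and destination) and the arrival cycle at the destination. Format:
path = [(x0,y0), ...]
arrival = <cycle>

hop 0: (7,2) @ cyc 12
hop 1: (6,2) @ cyc 16  [W]
hop 2: (5,2) @ cyc 20  [W]
hop 3: (4,2) @ cyc 24  [W]

path = [(7,2), (6,2), (5,2), (4,2)]
arrival = 24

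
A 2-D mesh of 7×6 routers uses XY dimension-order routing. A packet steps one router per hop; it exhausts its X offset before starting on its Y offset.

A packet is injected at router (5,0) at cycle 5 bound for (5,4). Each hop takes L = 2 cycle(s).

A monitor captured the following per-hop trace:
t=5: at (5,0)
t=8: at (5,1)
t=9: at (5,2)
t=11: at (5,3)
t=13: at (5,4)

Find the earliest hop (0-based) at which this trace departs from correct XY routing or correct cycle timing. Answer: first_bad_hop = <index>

first_bad_hop = 1

  1: Δx=+0 Δy=+1 Δt=3 [BAD: Δcyc=3≠L]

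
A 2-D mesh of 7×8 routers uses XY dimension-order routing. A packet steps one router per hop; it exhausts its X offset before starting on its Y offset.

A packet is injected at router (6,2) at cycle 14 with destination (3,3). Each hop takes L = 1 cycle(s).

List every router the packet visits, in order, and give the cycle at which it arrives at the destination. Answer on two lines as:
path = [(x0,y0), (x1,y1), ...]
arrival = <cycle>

path = [(6,2), (5,2), (4,2), (3,2), (3,3)]
arrival = 18

t=14: at (6,2)
t=15: at (5,2) after W
t=16: at (4,2) after W
t=17: at (3,2) after W
t=18: at (3,3) after N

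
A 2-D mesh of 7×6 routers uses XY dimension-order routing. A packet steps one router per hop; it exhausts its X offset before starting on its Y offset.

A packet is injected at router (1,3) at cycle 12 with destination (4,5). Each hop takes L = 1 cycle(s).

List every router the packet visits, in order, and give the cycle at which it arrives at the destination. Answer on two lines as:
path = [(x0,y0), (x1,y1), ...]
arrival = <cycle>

src (1,3)  cyc=12
E→(2,3)  cyc=13
E→(3,3)  cyc=14
E→(4,3)  cyc=15
N→(4,4)  cyc=16
N→(4,5)  cyc=17

path = [(1,3), (2,3), (3,3), (4,3), (4,4), (4,5)]
arrival = 17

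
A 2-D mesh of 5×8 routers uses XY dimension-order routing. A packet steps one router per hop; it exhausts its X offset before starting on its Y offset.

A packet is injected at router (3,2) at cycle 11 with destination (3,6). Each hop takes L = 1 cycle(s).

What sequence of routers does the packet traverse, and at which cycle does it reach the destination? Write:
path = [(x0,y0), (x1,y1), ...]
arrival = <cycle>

src (3,2)  cyc=11
N→(3,3)  cyc=12
N→(3,4)  cyc=13
N→(3,5)  cyc=14
N→(3,6)  cyc=15

path = [(3,2), (3,3), (3,4), (3,5), (3,6)]
arrival = 15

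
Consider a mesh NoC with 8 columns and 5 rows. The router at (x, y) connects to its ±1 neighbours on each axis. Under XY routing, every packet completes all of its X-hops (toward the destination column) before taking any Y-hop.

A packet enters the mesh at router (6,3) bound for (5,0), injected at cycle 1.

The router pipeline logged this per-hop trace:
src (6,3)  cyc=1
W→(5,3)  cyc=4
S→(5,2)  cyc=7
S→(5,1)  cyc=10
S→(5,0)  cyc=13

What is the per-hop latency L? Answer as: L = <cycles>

Δcyc across hop 0→1: 4 − 1 = 3.
Per-hop latency L = Δcyc = 3.

L = 3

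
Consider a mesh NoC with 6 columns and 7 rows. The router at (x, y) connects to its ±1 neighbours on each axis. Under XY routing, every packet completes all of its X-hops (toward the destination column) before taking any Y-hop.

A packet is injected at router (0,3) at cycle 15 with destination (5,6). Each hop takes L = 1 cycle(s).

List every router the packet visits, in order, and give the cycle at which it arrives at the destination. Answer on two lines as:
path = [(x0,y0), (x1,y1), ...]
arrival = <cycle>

path = [(0,3), (1,3), (2,3), (3,3), (4,3), (5,3), (5,4), (5,5), (5,6)]
arrival = 23

  0. router=(0,3) cycle=15 (inject)
  1. router=(1,3) cycle=16 dir=E
  2. router=(2,3) cycle=17 dir=E
  3. router=(3,3) cycle=18 dir=E
  4. router=(4,3) cycle=19 dir=E
  5. router=(5,3) cycle=20 dir=E
  6. router=(5,4) cycle=21 dir=N
  7. router=(5,5) cycle=22 dir=N
  8. router=(5,6) cycle=23 dir=N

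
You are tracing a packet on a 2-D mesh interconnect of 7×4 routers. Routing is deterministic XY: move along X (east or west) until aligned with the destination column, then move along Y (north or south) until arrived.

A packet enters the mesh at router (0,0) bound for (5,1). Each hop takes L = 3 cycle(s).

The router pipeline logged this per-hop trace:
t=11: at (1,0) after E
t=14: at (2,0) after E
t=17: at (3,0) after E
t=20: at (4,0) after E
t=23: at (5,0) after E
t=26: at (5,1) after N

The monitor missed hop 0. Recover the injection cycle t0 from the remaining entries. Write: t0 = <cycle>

t0 = 8

The first recorded entry is hop 1 at cycle 11.
Therefore t0 = 11 − L = 8.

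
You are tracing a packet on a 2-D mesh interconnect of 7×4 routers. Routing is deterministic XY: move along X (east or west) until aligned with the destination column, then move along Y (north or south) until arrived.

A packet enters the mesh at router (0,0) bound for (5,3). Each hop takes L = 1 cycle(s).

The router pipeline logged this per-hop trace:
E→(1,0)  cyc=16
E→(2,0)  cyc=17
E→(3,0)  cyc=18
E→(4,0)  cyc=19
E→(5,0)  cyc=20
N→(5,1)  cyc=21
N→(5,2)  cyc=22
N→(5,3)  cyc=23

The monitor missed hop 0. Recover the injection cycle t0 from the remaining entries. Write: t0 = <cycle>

t0 = 15

Hop 1 reached at cycle 16; hop k is at t0 + k·L.
t0 = cyc[1] − L = 16 − 1 = 15.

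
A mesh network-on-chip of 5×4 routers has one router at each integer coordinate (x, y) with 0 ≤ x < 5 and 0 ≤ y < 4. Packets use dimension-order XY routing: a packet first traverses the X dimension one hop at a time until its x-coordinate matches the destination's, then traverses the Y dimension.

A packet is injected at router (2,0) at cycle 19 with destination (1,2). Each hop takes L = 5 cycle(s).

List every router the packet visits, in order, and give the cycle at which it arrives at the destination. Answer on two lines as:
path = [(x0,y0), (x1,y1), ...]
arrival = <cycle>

path = [(2,0), (1,0), (1,1), (1,2)]
arrival = 34

hop 0: (2,0) @ cyc 19
hop 1: (1,0) @ cyc 24  [W]
hop 2: (1,1) @ cyc 29  [N]
hop 3: (1,2) @ cyc 34  [N]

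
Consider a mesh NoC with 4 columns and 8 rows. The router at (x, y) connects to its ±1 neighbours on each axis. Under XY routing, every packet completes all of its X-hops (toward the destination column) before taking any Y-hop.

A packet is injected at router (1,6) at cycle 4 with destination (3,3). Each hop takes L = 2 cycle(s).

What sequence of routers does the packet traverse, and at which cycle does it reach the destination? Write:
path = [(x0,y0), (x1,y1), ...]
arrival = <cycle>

path = [(1,6), (2,6), (3,6), (3,5), (3,4), (3,3)]
arrival = 14

[0] x=1 y=6 t=4
[1] x=2 y=6 t=6 →E
[2] x=3 y=6 t=8 →E
[3] x=3 y=5 t=10 →S
[4] x=3 y=4 t=12 →S
[5] x=3 y=3 t=14 →S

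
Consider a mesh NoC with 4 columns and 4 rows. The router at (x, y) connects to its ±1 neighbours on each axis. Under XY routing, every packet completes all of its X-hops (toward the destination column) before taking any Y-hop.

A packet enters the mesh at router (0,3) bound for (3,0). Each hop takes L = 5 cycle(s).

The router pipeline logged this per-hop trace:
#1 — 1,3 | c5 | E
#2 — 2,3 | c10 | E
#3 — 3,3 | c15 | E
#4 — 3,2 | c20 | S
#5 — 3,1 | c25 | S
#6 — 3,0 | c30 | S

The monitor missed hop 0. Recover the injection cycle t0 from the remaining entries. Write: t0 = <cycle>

t0 = 0

At hop 1 the cycle is 5; in general cyc_k = t0 + kL.
So t0 = 5 − 1·5 = 0.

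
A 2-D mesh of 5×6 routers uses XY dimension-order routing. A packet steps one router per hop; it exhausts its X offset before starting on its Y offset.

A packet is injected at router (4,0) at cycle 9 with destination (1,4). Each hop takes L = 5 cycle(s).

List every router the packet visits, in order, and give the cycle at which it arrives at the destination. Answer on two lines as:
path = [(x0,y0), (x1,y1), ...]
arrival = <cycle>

path = [(4,0), (3,0), (2,0), (1,0), (1,1), (1,2), (1,3), (1,4)]
arrival = 44

  0. router=(4,0) cycle=9 (inject)
  1. router=(3,0) cycle=14 dir=W
  2. router=(2,0) cycle=19 dir=W
  3. router=(1,0) cycle=24 dir=W
  4. router=(1,1) cycle=29 dir=N
  5. router=(1,2) cycle=34 dir=N
  6. router=(1,3) cycle=39 dir=N
  7. router=(1,4) cycle=44 dir=N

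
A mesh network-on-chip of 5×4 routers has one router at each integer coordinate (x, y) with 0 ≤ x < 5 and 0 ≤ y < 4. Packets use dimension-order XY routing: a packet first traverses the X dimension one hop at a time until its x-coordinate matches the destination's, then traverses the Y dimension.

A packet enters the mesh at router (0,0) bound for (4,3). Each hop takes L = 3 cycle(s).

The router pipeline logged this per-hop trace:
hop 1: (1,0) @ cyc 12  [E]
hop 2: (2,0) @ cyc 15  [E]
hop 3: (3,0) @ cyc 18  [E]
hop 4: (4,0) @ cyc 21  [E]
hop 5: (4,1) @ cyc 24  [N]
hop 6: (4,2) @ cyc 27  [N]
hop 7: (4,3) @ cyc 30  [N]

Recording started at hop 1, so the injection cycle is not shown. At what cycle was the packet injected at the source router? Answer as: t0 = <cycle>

t0 = 9

The first recorded entry is hop 1 at cycle 12.
t0 = cyc[1] − L = 12 − 3 = 9.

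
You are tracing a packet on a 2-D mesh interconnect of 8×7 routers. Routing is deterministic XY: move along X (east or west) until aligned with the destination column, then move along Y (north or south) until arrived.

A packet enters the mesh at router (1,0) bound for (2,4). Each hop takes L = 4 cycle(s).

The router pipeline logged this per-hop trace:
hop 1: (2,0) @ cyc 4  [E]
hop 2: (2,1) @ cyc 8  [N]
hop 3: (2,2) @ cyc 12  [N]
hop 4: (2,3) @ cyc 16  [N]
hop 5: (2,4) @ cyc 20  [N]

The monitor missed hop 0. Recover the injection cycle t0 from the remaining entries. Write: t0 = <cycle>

At hop 1 the cycle is 4; in general cyc_k = t0 + kL.
Therefore t0 = 4 − L = 0.

t0 = 0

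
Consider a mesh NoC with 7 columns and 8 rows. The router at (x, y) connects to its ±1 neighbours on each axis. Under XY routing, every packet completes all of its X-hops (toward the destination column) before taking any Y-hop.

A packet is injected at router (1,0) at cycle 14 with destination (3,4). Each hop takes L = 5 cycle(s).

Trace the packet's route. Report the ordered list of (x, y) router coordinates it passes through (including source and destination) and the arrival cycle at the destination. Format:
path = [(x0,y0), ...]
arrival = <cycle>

path = [(1,0), (2,0), (3,0), (3,1), (3,2), (3,3), (3,4)]
arrival = 44

[0] x=1 y=0 t=14
[1] x=2 y=0 t=19 →E
[2] x=3 y=0 t=24 →E
[3] x=3 y=1 t=29 →N
[4] x=3 y=2 t=34 →N
[5] x=3 y=3 t=39 →N
[6] x=3 y=4 t=44 →N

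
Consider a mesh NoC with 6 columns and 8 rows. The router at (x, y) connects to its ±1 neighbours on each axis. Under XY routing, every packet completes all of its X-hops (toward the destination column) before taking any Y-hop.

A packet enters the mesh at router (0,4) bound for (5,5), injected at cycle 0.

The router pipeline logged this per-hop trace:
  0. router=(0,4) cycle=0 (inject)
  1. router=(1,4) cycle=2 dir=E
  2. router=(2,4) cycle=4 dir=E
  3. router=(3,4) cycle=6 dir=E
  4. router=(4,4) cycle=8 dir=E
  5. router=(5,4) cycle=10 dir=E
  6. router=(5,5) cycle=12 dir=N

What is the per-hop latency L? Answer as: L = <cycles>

L = 2

cyc[1] − cyc[0] = 2 − 0 = 2.
Each hop adds L, hence L = 2.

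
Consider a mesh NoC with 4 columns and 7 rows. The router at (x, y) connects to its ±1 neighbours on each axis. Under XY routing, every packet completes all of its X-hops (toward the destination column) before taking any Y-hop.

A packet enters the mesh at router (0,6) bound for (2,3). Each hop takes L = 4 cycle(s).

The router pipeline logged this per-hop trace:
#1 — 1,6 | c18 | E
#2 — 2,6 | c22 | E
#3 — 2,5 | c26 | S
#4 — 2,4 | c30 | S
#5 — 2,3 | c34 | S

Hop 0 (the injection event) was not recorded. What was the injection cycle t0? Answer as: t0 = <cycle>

t0 = 14

At hop 1 the cycle is 18; in general cyc_k = t0 + kL.
Therefore t0 = 18 − L = 14.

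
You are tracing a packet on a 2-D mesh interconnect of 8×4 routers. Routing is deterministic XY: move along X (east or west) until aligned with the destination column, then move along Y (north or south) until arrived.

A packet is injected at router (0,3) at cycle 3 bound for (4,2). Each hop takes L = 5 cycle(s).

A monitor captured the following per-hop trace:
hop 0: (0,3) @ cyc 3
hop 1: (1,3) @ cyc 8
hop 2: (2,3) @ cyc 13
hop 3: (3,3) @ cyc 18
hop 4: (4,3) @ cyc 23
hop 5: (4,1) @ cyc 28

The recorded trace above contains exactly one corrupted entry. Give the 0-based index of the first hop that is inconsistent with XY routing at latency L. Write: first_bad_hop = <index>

hop 1: step (+1,+0), +5 cyc — ok
hop 2: step (+1,+0), +5 cyc — ok
hop 3: step (+1,+0), +5 cyc — ok
hop 4: step (+1,+0), +5 cyc — ok
hop 5: step (+0,-2), +5 cyc — BAD: non-unit step

first_bad_hop = 5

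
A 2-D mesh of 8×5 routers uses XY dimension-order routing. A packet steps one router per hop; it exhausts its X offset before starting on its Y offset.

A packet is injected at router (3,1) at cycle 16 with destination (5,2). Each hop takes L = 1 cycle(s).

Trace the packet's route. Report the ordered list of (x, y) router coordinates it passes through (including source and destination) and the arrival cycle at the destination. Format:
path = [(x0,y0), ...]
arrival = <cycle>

hop 0: (3,1) @ cyc 16
hop 1: (4,1) @ cyc 17  [E]
hop 2: (5,1) @ cyc 18  [E]
hop 3: (5,2) @ cyc 19  [N]

path = [(3,1), (4,1), (5,1), (5,2)]
arrival = 19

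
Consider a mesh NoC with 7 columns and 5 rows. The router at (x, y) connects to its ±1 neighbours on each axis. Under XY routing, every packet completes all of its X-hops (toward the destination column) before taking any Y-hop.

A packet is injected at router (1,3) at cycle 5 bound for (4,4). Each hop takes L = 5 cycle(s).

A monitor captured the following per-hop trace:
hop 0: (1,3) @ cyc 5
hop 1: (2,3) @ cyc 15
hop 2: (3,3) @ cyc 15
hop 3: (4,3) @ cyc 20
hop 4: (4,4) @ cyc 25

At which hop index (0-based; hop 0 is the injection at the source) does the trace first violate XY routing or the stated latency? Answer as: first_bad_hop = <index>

first_bad_hop = 1

  1: Δx=+1 Δy=+0 Δt=10 [BAD: Δcyc=10≠L]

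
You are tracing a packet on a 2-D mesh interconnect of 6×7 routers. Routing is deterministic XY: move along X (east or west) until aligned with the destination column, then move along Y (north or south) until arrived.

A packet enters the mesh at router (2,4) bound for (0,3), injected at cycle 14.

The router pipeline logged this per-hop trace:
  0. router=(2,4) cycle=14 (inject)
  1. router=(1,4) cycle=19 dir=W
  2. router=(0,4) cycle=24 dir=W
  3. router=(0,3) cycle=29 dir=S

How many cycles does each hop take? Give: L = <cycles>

L = 5

Between hops 0 and 1 the cycle counter advances 19 − 14 = 5.
Per-hop latency L = Δcyc = 5.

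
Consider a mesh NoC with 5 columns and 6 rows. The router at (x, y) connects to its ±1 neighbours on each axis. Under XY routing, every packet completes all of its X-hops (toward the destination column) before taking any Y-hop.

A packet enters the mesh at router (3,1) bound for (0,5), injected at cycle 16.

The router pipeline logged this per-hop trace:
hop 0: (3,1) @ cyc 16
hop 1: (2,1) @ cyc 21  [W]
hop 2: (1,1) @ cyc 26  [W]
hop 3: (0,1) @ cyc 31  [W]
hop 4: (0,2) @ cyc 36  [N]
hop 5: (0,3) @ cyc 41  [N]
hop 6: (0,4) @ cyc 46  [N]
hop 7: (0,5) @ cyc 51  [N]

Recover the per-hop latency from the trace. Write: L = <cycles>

L = 5

cyc[1] − cyc[0] = 21 − 16 = 5.
Each hop adds L, hence L = 5.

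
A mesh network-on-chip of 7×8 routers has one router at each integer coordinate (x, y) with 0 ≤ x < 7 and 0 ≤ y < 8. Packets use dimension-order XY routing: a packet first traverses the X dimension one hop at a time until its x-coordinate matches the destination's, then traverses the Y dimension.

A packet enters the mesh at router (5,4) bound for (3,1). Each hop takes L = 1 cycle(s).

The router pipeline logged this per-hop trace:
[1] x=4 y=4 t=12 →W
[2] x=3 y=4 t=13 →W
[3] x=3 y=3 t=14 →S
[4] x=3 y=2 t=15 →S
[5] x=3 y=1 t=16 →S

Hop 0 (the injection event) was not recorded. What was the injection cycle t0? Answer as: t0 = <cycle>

t0 = 11

cyc[1] = 12 and cyc[k] = t0 + k·L for every k.
So t0 = 12 − 1·1 = 11.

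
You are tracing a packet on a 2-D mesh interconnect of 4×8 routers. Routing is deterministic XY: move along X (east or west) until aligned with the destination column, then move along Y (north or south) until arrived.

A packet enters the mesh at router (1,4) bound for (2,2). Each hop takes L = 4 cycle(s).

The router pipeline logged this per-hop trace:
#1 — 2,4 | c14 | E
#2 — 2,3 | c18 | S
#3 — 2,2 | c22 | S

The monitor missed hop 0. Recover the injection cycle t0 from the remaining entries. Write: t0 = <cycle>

t0 = 10

At hop 1 the cycle is 14; in general cyc_k = t0 + kL.
Therefore t0 = 14 − L = 10.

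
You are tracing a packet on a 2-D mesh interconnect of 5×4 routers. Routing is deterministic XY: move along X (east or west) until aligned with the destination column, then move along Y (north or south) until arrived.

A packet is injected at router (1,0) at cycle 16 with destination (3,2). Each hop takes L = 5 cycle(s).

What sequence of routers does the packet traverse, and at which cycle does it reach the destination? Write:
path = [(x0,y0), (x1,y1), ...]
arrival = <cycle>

path = [(1,0), (2,0), (3,0), (3,1), (3,2)]
arrival = 36

#0 — 1,0 | c16
#1 — 2,0 | c21 | E
#2 — 3,0 | c26 | E
#3 — 3,1 | c31 | N
#4 — 3,2 | c36 | N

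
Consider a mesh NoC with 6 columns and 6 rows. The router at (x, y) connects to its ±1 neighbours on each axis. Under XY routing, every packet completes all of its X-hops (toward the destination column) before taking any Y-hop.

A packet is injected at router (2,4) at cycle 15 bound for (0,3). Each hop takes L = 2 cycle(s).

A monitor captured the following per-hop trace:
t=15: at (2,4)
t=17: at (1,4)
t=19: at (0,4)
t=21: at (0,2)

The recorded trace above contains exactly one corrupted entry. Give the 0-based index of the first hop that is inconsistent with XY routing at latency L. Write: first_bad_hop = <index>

[1] (-1,+0) / 2c ⇒ ok
[2] (-1,+0) / 2c ⇒ ok
[3] (+0,-2) / 2c ⇒ BAD: non-unit step

first_bad_hop = 3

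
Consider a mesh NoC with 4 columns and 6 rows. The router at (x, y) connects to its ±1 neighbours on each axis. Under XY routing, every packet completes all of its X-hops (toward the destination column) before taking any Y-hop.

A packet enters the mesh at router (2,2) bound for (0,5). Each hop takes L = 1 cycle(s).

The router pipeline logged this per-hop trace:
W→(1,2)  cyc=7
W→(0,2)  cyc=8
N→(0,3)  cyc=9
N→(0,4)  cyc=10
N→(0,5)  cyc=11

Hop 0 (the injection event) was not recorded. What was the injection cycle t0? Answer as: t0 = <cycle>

cyc[1] = 7 and cyc[k] = t0 + k·L for every k.
So t0 = 7 − 1·1 = 6.

t0 = 6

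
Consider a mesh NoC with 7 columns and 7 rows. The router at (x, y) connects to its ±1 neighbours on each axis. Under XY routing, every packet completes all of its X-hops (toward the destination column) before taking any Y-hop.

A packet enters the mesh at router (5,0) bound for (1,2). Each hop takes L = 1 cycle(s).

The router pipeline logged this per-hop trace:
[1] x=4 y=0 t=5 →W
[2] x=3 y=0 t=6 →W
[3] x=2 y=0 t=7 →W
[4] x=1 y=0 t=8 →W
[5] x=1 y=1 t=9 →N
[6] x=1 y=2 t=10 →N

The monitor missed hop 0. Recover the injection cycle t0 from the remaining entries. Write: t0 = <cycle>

t0 = 4

Hop 1 reached at cycle 5; hop k is at t0 + k·L.
So t0 = 5 − 1·1 = 4.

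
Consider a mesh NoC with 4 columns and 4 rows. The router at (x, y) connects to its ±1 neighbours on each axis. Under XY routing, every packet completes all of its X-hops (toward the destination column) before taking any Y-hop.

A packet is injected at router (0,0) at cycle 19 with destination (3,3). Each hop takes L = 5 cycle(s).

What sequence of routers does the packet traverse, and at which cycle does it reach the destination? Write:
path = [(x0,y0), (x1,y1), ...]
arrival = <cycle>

path = [(0,0), (1,0), (2,0), (3,0), (3,1), (3,2), (3,3)]
arrival = 49

[0] x=0 y=0 t=19
[1] x=1 y=0 t=24 →E
[2] x=2 y=0 t=29 →E
[3] x=3 y=0 t=34 →E
[4] x=3 y=1 t=39 →N
[5] x=3 y=2 t=44 →N
[6] x=3 y=3 t=49 →N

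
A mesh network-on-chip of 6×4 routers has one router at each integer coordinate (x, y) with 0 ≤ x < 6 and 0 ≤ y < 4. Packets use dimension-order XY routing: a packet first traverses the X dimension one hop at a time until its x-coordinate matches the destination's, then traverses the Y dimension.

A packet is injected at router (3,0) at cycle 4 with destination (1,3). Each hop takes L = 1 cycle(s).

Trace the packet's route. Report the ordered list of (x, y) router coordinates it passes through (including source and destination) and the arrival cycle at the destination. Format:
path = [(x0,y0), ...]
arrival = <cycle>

path = [(3,0), (2,0), (1,0), (1,1), (1,2), (1,3)]
arrival = 9

hop 0: (3,0) @ cyc 4
hop 1: (2,0) @ cyc 5  [W]
hop 2: (1,0) @ cyc 6  [W]
hop 3: (1,1) @ cyc 7  [N]
hop 4: (1,2) @ cyc 8  [N]
hop 5: (1,3) @ cyc 9  [N]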